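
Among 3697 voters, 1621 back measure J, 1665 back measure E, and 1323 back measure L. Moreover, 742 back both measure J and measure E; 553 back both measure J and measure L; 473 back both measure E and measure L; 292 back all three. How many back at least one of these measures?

Using inclusion–exclusion:
|at least one| = 1621 + 1665 + 1323 − 742 − 553 − 473 + 292 = 3133

3133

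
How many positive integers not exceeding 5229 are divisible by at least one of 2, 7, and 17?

⌊5229/2⌋ + ⌊5229/7⌋ + ⌊5229/17⌋ − ⌊5229/14⌋ − ⌊5229/34⌋ − ⌊5229/119⌋ + ⌊5229/238⌋ = 2614 + 747 + 307 − 373 − 153 − 43 + 21 = 3120

3120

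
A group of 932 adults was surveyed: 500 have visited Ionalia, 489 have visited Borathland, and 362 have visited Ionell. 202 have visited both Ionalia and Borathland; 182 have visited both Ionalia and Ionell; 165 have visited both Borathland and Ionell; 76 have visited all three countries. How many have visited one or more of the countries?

878

N(≥1) = 500 + 489 + 362 − 202 − 182 − 165 + 76 = 878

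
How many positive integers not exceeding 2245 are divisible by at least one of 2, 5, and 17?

1400

1122 + 449 + 132 − 224 − 66 − 26 + 13 = 1400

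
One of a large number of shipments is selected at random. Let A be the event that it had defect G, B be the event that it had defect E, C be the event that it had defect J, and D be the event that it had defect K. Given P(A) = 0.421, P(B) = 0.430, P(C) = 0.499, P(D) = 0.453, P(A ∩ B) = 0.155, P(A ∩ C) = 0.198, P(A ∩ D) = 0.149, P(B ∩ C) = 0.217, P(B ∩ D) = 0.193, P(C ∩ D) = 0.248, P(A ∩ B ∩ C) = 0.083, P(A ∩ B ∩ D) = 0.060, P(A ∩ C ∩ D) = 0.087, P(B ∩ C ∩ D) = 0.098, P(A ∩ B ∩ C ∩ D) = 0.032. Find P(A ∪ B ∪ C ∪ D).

0.939

By inclusion–exclusion:
P(A ∪ B ∪ C ∪ D) = 0.421 + 0.430 + 0.499 + 0.453 − 0.155 − 0.198 − 0.149 − 0.217 − 0.193 − 0.248 + 0.083 + 0.060 + 0.087 + 0.098 − 0.032 = 0.939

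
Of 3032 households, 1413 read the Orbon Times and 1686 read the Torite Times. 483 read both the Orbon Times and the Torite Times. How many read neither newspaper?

416

Inclusion–exclusion gives
N(≥1) = 1413 + 1686 − 483 = 2616
None: 3032 − 2616 = 416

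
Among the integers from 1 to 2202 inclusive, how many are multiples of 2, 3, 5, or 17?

1649

Apply inclusion-exclusion:
⌊2202/2⌋ + ⌊2202/3⌋ + ⌊2202/5⌋ + ⌊2202/17⌋ − ⌊2202/6⌋ − ⌊2202/10⌋ − ⌊2202/34⌋ − ⌊2202/15⌋ − ⌊2202/51⌋ − ⌊2202/85⌋ + ⌊2202/30⌋ + ⌊2202/102⌋ + ⌊2202/170⌋ + ⌊2202/255⌋ − ⌊2202/510⌋ = 1101 + 734 + 440 + 129 − 367 − 220 − 64 − 146 − 43 − 25 + 73 + 21 + 12 + 8 − 4 = 1649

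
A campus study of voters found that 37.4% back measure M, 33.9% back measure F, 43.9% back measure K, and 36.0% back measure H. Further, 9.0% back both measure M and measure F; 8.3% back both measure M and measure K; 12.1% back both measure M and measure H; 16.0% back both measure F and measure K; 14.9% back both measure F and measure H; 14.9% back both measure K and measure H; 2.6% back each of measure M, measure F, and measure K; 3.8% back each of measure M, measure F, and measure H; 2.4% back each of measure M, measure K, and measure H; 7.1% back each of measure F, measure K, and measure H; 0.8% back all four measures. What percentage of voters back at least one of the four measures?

P(union) = 37.4 + 33.9 + 43.9 + 36.0 − 9.0 − 8.3 − 12.1 − 16.0 − 14.9 − 14.9 + 2.6 + 3.8 + 2.4 + 7.1 − 0.8 = 91.1%

91.1%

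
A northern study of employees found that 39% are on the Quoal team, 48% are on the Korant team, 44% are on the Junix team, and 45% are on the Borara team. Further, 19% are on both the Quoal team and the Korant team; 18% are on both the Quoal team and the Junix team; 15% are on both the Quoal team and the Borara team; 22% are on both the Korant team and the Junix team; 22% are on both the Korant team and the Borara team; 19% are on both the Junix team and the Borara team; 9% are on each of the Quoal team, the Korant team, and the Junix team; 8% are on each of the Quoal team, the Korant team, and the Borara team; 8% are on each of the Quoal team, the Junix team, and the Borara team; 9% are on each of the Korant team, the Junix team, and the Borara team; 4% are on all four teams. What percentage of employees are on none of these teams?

9%

Inclusion–exclusion gives
P(at least one) = 39 + 48 + 44 + 45 − 19 − 18 − 15 − 22 − 22 − 19 + 9 + 8 + 8 + 9 − 4 = 91%
P(none) = 100% − 91% = 9%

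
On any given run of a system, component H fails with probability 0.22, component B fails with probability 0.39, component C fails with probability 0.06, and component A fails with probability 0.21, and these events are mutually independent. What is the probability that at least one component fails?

P(none) = (1 − 0.22) × (1 − 0.39) × (1 − 0.06) × (1 − 0.21) = 0.78 × 0.61 × 0.94 × 0.79 = 0.35332908
P(at least one) = 1 − 0.35332908 = 0.64667092

0.64667092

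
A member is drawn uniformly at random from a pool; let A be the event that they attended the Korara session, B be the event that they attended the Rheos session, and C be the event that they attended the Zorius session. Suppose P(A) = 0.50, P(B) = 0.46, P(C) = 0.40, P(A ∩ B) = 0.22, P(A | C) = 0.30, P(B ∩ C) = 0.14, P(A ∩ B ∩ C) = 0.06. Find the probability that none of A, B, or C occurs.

0.06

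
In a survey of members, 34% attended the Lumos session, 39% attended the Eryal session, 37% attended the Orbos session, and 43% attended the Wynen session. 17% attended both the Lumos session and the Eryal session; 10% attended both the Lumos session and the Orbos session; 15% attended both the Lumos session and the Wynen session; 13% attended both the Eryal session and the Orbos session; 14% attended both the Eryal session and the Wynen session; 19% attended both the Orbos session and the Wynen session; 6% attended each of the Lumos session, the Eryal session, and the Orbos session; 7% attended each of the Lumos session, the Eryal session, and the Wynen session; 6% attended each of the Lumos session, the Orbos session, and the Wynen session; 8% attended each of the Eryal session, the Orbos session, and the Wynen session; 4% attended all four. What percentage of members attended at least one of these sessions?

Using inclusion–exclusion:
P(union) = 34 + 39 + 37 + 43 − 17 − 10 − 15 − 13 − 14 − 19 + 6 + 7 + 6 + 8 − 4 = 88%

88%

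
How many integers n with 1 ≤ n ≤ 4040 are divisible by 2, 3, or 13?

2796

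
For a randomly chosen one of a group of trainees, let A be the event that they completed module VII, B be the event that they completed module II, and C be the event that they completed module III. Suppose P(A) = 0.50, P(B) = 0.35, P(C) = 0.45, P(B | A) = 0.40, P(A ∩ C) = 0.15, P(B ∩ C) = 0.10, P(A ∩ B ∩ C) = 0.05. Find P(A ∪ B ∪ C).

P(A ∩ B) = P(A)·P(B|A) = 0.50 × 0.40 = 0.20
By inclusion–exclusion:
P(A ∪ B ∪ C) = 0.50 + 0.35 + 0.45 − 0.20 − 0.15 − 0.10 + 0.05 = 0.90

0.90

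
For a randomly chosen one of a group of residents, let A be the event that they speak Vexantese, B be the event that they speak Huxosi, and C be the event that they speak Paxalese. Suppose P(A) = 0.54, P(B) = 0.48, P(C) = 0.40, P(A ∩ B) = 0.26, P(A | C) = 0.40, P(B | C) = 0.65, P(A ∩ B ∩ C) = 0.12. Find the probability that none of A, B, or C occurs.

0.14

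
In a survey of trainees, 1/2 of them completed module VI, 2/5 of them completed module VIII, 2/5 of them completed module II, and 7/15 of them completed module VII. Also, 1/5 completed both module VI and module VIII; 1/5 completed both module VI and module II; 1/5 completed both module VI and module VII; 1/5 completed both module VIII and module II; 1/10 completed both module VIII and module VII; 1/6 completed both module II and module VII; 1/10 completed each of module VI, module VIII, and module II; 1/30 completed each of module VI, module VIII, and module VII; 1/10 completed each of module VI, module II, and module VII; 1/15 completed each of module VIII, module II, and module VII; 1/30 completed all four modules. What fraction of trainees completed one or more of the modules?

By inclusion-exclusion,
P(at least one) = 1/2 + 2/5 + 2/5 + 7/15 − 1/5 − 1/5 − 1/5 − 1/5 − 1/10 − 1/6 + 1/10 + 1/30 + 1/10 + 1/15 − 1/30 = 29/30

29/30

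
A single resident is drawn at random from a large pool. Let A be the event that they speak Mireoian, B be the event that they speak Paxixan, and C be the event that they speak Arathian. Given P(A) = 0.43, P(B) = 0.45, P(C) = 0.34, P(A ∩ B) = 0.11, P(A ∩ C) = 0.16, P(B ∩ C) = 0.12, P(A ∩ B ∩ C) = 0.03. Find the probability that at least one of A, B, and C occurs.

Apply inclusion-exclusion:
P(A ∪ B ∪ C) = 0.43 + 0.45 + 0.34 − 0.11 − 0.16 − 0.12 + 0.03 = 0.86

0.86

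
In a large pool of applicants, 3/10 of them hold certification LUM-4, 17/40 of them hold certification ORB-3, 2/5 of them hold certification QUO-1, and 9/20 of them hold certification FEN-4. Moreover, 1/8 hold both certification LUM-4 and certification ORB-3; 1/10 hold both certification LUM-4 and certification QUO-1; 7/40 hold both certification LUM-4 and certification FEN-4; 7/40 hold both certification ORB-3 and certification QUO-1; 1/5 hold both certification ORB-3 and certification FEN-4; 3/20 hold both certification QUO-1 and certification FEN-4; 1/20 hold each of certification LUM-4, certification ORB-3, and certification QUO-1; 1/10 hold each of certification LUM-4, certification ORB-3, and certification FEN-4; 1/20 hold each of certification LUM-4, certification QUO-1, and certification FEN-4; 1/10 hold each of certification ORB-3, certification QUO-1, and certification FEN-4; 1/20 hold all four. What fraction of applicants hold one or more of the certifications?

9/10

P(at least one) = 3/10 + 17/40 + 2/5 + 9/20 − 1/8 − 1/10 − 7/40 − 7/40 − 1/5 − 3/20 + 1/20 + 1/10 + 1/20 + 1/10 − 1/20 = 9/10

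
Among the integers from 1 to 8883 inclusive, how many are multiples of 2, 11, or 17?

⌊8883/2⌋ + ⌊8883/11⌋ + ⌊8883/17⌋ − ⌊8883/22⌋ − ⌊8883/34⌋ − ⌊8883/187⌋ + ⌊8883/374⌋ = 4441 + 807 + 522 − 403 − 261 − 47 + 23 = 5082

5082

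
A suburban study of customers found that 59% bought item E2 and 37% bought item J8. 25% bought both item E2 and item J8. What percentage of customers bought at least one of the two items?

71%

P(at least one) = 59 + 37 − 25 = 71%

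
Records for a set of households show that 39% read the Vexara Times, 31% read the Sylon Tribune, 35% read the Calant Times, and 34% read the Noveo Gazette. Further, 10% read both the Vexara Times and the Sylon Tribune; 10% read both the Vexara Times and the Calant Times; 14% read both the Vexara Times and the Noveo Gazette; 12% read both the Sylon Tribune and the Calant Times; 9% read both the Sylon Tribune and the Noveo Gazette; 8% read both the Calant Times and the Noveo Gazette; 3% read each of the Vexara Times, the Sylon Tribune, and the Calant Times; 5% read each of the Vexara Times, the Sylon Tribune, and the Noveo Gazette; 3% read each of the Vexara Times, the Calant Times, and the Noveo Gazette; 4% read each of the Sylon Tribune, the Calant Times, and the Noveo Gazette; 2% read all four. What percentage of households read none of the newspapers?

11%

P(at least one) = 39 + 31 + 35 + 34 − 10 − 10 − 14 − 12 − 9 − 8 + 3 + 5 + 3 + 4 − 2 = 89%
P(none) = 100% − 89% = 11%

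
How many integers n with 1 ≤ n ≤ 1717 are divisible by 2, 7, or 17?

1025

Apply inclusion-exclusion:
floor(1717/2) + floor(1717/7) + floor(1717/17) − floor(1717/14) − floor(1717/34) − floor(1717/119) + floor(1717/238) = 858 + 245 + 101 − 122 − 50 − 14 + 7 = 1025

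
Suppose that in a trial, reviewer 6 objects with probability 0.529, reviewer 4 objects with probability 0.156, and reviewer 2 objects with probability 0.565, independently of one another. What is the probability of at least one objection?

Independence gives P(none) = ∏(1 − pᵢ).
P(none) = (1 − 0.529) × (1 − 0.156) × (1 − 0.565) = 0.471 × 0.844 × 0.435 = 0.17292294
P(at least one) = 1 − 0.17292294 = 0.82707706

0.82707706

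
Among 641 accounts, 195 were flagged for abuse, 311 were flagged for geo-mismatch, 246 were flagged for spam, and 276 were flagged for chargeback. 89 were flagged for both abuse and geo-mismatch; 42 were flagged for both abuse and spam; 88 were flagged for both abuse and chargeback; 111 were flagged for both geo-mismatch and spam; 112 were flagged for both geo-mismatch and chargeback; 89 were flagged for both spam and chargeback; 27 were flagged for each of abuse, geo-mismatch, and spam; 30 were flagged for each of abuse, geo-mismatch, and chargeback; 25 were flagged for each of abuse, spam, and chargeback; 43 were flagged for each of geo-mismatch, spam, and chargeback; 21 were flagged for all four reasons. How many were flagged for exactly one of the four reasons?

257

N(exactly one) = 195 + 311 + 246 + 276 − 2·89 − 2·42 − 2·88 − 2·111 − 2·112 − 2·89 + 3·27 + 3·30 + 3·25 + 3·43 − 4·21 = 257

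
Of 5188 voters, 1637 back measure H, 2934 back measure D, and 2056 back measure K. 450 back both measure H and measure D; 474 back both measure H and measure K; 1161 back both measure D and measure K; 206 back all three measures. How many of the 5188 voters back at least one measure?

By inclusion-exclusion,
N(≥1) = 1637 + 2934 + 2056 − 450 − 474 − 1161 + 206 = 4748

4748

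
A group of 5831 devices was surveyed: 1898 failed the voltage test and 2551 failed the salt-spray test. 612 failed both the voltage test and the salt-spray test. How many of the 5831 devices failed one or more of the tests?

N(≥1) = 1898 + 2551 − 612 = 3837

3837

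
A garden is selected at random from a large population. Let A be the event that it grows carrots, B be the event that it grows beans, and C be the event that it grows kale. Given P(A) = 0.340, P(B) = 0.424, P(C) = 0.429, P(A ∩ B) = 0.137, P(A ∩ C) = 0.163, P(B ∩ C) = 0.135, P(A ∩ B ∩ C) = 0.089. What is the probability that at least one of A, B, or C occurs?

0.847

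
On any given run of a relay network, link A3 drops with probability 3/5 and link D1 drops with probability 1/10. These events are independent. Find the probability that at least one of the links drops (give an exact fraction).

P(none) = (1 − 3/5) × (1 − 1/10) = 2/5 × 9/10 = 9/25
P(at least one) = 1 − 9/25 = 16/25

16/25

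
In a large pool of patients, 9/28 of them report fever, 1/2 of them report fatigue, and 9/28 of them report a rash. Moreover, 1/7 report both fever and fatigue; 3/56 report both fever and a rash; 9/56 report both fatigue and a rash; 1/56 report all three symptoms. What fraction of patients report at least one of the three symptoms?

45/56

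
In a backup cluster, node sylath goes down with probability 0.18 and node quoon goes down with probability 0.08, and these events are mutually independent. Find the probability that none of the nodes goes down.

P(none) = (1 − 0.18) × (1 − 0.08) = 0.82 × 0.92 = 0.7544

0.7544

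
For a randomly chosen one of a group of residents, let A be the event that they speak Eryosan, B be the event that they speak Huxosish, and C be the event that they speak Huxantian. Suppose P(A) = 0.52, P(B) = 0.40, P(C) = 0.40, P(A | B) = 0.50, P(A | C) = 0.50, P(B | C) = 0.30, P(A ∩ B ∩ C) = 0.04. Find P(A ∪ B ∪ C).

0.84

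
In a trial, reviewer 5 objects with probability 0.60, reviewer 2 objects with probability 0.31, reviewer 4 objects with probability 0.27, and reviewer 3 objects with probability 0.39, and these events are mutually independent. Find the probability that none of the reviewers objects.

0.1229028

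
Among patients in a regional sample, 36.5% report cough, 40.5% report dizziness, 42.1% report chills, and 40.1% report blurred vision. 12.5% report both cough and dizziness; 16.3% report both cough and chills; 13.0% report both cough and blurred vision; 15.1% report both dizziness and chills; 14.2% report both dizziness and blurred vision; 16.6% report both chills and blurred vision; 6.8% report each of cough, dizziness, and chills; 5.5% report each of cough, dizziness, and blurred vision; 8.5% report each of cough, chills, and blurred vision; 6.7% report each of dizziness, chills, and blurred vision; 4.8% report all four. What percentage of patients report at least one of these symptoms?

94.2%

By inclusion–exclusion:
P(at least one) = 36.5 + 40.5 + 42.1 + 40.1 − 12.5 − 16.3 − 13.0 − 15.1 − 14.2 − 16.6 + 6.8 + 5.5 + 8.5 + 6.7 − 4.8 = 94.2%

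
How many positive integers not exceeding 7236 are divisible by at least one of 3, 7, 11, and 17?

3699

Inclusion–exclusion gives
⌊7236/3⌋ + ⌊7236/7⌋ + ⌊7236/11⌋ + ⌊7236/17⌋ − ⌊7236/21⌋ − ⌊7236/33⌋ − ⌊7236/51⌋ − ⌊7236/77⌋ − ⌊7236/119⌋ − ⌊7236/187⌋ + ⌊7236/231⌋ + ⌊7236/357⌋ + ⌊7236/561⌋ + ⌊7236/1309⌋ − ⌊7236/3927⌋ = 2412 + 1033 + 657 + 425 − 344 − 219 − 141 − 93 − 60 − 38 + 31 + 20 + 12 + 5 − 1 = 3699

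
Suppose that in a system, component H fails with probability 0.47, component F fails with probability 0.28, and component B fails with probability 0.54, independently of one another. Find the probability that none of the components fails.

P(none) = (1 − 0.47) × (1 − 0.28) × (1 − 0.54) = 0.53 × 0.72 × 0.46 = 0.175536

0.175536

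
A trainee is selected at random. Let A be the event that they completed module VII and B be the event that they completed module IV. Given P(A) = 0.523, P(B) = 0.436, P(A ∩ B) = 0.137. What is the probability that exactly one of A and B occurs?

P(exactly one) = 0.523 + 0.436 − 2·0.137 = 0.685

0.685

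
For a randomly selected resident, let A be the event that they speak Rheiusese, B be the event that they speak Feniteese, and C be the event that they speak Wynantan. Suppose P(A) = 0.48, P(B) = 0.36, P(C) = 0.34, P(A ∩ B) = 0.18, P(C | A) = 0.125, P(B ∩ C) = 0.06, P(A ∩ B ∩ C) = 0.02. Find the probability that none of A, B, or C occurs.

0.10

P(A ∩ C) = P(A)·P(C|A) = 0.48 × 0.125 = 0.06
Inclusion–exclusion gives
P(A ∪ B ∪ C) = 0.48 + 0.36 + 0.34 − 0.18 − 0.06 − 0.06 + 0.02 = 0.90
P(none) = 1 − 0.90 = 0.10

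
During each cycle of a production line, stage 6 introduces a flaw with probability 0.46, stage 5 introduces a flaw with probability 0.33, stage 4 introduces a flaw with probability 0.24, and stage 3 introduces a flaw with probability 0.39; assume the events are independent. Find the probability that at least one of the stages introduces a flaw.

P(none) = (1 − 0.46) × (1 − 0.33) × (1 − 0.24) × (1 − 0.39) = 0.54 × 0.67 × 0.76 × 0.61 = 0.16773048
P(at least one) = 1 − 0.16773048 = 0.83226952

0.83226952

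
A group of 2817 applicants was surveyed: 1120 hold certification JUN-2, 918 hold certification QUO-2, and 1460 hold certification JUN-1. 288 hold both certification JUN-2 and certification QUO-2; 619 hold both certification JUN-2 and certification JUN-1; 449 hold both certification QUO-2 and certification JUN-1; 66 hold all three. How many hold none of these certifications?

N(≥1) = 1120 + 918 + 1460 − 288 − 619 − 449 + 66 = 2208
None: 2817 − 2208 = 609

609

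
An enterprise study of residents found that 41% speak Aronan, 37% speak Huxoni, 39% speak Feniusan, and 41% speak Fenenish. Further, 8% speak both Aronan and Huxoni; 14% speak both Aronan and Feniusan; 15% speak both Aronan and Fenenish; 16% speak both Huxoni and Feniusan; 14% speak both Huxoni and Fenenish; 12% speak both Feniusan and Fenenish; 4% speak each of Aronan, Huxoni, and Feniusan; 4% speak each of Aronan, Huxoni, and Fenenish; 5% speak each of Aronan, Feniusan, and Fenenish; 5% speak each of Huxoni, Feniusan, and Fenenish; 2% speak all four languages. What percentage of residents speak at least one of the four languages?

95%

P(union) = 41 + 37 + 39 + 41 − 8 − 14 − 15 − 16 − 14 − 12 + 4 + 4 + 5 + 5 − 2 = 95%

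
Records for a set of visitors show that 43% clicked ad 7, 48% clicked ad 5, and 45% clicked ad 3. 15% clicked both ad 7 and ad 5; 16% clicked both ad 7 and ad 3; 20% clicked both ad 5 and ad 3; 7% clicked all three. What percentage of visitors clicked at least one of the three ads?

92%

By inclusion-exclusion,
P(at least one) = 43 + 48 + 45 − 15 − 16 − 20 + 7 = 92%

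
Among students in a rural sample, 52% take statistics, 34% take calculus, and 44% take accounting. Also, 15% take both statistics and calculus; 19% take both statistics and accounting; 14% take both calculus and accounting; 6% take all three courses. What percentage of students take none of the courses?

P(at least one) = 52 + 34 + 44 − 15 − 19 − 14 + 6 = 88%
P(none) = 100% − 88% = 12%

12%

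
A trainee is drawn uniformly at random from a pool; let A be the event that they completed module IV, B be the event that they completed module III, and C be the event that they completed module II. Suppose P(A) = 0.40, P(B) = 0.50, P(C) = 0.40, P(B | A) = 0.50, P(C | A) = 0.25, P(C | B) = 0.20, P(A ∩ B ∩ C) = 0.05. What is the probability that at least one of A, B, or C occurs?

0.95

P(A ∩ B) = P(A)·P(B|A) = 0.40 × 0.50 = 0.20
P(A ∩ C) = P(A)·P(C|A) = 0.40 × 0.25 = 0.10
P(B ∩ C) = P(B)·P(C|B) = 0.50 × 0.20 = 0.10
By inclusion–exclusion:
P(A ∪ B ∪ C) = 0.40 + 0.50 + 0.40 − 0.20 − 0.10 − 0.10 + 0.05 = 0.95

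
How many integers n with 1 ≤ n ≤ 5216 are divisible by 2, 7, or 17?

3112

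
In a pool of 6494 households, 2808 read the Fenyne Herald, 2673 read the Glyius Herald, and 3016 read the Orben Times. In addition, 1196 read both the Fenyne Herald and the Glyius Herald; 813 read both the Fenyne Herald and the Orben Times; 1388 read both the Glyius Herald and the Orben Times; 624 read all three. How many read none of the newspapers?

770

Inclusion–exclusion gives
|at least one| = 2808 + 2673 + 3016 − 1196 − 813 − 1388 + 624 = 5724
None: 6494 − 5724 = 770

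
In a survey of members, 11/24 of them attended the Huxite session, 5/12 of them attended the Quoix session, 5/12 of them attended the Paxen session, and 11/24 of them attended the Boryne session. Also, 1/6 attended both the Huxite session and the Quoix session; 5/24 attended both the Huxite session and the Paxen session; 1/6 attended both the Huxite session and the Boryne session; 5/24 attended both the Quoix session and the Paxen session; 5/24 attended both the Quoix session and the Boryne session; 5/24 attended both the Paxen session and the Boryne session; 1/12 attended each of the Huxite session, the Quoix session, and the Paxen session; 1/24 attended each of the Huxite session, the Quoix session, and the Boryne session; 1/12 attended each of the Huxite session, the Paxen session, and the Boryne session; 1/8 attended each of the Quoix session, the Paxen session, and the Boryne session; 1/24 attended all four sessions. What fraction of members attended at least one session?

P(at least one) = 11/24 + 5/12 + 5/12 + 11/24 − 1/6 − 5/24 − 1/6 − 5/24 − 5/24 − 5/24 + 1/12 + 1/24 + 1/12 + 1/8 − 1/24 = 7/8

7/8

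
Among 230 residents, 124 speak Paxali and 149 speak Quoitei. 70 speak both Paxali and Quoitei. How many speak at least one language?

203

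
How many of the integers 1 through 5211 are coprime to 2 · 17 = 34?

2453

By inclusion–exclusion:
⌊5211/2⌋ + ⌊5211/17⌋ − ⌊5211/34⌋ = 2605 + 306 − 153 = 2758
5211 − 2758 = 2453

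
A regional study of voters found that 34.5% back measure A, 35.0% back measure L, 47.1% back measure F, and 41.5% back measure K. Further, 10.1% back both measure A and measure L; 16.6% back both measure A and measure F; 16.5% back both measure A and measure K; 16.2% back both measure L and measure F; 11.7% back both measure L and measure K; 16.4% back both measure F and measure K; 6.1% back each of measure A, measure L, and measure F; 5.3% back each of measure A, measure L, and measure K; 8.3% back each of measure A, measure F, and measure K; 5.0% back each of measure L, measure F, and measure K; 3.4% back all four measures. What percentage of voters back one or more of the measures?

P(at least one) = 34.5 + 35.0 + 47.1 + 41.5 − 10.1 − 16.6 − 16.5 − 16.2 − 11.7 − 16.4 + 6.1 + 5.3 + 8.3 + 5.0 − 3.4 = 91.9%

91.9%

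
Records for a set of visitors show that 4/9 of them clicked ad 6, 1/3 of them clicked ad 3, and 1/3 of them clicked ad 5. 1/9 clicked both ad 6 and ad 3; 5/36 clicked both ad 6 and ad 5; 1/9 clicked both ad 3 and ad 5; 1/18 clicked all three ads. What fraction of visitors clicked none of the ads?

7/36

P(≥1) = 4/9 + 1/3 + 1/3 − 1/9 − 5/36 − 1/9 + 1/18 = 29/36
P(none) = 1 − 29/36 = 7/36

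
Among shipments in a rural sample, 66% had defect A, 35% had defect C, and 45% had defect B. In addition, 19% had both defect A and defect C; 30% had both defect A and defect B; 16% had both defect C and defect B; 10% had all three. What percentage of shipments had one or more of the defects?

91%

Apply inclusion-exclusion:
P(≥1) = 66 + 35 + 45 − 19 − 30 − 16 + 10 = 91%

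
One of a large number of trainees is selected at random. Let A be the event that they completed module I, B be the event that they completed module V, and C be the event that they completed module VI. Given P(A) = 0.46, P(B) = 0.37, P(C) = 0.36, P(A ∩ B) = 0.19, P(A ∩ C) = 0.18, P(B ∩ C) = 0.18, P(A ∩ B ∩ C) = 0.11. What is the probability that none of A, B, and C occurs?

0.25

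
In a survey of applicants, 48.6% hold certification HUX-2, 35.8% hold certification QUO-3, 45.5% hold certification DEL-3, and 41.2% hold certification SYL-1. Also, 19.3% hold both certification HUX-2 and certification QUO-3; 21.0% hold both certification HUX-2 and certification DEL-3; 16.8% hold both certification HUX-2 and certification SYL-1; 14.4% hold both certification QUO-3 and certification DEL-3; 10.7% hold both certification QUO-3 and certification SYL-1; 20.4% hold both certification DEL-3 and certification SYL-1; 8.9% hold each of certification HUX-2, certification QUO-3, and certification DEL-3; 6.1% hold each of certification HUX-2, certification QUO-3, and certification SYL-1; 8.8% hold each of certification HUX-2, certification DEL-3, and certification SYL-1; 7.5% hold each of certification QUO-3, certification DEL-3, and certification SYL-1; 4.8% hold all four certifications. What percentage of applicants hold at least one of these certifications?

Using inclusion–exclusion:
P(at least one) = 48.6 + 35.8 + 45.5 + 41.2 − 19.3 − 21.0 − 16.8 − 14.4 − 10.7 − 20.4 + 8.9 + 6.1 + 8.8 + 7.5 − 4.8 = 95.0%

95.0%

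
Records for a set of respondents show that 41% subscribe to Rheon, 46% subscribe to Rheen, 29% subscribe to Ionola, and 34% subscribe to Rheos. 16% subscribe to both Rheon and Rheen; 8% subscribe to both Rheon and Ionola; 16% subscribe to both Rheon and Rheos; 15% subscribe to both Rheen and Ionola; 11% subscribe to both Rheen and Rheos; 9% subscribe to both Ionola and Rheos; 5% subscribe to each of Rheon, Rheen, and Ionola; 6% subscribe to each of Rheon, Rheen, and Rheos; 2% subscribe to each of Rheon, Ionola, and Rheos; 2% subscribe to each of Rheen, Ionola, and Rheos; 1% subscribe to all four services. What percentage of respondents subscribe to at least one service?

Apply inclusion-exclusion:
P(≥1) = 41 + 46 + 29 + 34 − 16 − 8 − 16 − 15 − 11 − 9 + 5 + 6 + 2 + 2 − 1 = 89%

89%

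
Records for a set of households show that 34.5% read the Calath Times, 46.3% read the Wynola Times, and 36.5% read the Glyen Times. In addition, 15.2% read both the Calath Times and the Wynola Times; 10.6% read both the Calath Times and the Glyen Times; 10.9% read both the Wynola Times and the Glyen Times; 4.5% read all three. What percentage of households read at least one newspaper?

85.1%

P(at least one) = 34.5 + 46.3 + 36.5 − 15.2 − 10.6 − 10.9 + 4.5 = 85.1%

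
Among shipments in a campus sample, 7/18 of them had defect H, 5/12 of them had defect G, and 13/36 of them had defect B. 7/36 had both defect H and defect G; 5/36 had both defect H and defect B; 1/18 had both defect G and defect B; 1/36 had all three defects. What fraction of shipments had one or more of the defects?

By inclusion-exclusion,
P(≥1) = 7/18 + 5/12 + 13/36 − 7/36 − 5/36 − 1/18 + 1/36 = 29/36

29/36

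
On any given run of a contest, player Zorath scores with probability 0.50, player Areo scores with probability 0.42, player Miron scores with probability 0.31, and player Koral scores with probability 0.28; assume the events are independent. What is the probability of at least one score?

0.855928

Since the events are independent, P(none) is the product of the individual non-occurrence probabilities.
P(none) = (1 − 0.50) × (1 − 0.42) × (1 − 0.31) × (1 − 0.28) = 0.50 × 0.58 × 0.69 × 0.72 = 0.144072
P(at least one) = 1 − 0.144072 = 0.855928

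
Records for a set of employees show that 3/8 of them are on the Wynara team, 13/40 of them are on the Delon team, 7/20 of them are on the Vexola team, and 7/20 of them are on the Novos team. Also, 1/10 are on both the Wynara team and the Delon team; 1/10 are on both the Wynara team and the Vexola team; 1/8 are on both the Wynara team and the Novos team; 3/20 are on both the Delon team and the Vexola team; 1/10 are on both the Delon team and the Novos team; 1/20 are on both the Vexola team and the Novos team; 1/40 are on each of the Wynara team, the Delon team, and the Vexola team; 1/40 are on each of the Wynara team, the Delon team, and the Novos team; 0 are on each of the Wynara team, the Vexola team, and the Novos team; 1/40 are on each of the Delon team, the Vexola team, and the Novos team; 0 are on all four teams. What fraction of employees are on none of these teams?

3/20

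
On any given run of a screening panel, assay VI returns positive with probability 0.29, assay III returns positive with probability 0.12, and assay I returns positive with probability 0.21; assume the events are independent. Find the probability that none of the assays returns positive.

P(none) = (1 − 0.29) × (1 − 0.12) × (1 − 0.21) = 0.71 × 0.88 × 0.79 = 0.493592

0.493592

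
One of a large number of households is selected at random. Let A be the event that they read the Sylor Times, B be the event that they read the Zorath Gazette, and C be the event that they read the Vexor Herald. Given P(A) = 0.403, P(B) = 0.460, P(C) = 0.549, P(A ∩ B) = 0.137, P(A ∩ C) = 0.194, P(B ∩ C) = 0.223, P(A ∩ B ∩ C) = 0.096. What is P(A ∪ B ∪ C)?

By inclusion–exclusion:
P(A ∪ B ∪ C) = 0.403 + 0.460 + 0.549 − 0.137 − 0.194 − 0.223 + 0.096 = 0.954

0.954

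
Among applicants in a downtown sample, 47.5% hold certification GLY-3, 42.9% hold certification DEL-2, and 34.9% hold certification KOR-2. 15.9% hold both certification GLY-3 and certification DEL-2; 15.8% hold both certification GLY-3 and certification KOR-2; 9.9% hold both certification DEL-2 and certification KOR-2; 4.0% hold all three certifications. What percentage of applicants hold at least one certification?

87.7%

P(at least one) = 47.5 + 42.9 + 34.9 − 15.9 − 15.8 − 9.9 + 4.0 = 87.7%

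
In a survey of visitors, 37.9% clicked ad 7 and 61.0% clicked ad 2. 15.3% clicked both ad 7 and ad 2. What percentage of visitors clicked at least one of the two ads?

83.6%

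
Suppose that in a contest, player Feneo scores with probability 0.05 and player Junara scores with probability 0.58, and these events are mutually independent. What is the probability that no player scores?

0.399

P(none) = (1 − 0.05) × (1 − 0.58) = 0.95 × 0.42 = 0.399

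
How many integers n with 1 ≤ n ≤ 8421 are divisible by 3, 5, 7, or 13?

4868

floor(8421/3) + floor(8421/5) + floor(8421/7) + floor(8421/13) − floor(8421/15) − floor(8421/21) − floor(8421/39) − floor(8421/35) − floor(8421/65) − floor(8421/91) + floor(8421/105) + floor(8421/195) + floor(8421/273) + floor(8421/455) − floor(8421/1365) = 2807 + 1684 + 1203 + 647 − 561 − 401 − 215 − 240 − 129 − 92 + 80 + 43 + 30 + 18 − 6 = 4868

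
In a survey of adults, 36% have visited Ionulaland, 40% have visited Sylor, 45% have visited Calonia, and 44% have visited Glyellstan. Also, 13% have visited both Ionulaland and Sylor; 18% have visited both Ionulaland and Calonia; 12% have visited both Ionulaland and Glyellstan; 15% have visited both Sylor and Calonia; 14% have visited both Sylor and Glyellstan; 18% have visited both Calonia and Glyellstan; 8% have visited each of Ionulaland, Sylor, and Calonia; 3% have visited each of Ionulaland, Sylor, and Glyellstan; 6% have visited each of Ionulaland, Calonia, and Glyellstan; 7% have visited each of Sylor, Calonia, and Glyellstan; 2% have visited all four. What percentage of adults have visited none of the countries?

3%

By inclusion–exclusion:
P(at least one) = 36 + 40 + 45 + 44 − 13 − 18 − 12 − 15 − 14 − 18 + 8 + 3 + 6 + 7 − 2 = 97%
P(none) = 100% − 97% = 3%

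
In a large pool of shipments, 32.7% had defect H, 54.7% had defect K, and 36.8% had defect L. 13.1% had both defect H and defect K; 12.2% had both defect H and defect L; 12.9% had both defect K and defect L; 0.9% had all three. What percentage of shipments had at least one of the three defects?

86.9%

P(at least one) = 32.7 + 54.7 + 36.8 − 13.1 − 12.2 − 12.9 + 0.9 = 86.9%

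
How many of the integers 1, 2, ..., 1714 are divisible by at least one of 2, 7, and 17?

1022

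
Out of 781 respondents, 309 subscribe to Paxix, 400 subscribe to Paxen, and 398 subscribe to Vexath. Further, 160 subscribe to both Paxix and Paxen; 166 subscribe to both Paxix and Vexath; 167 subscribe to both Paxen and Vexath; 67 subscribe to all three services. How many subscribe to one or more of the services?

|at least one| = 309 + 400 + 398 − 160 − 166 − 167 + 67 = 681

681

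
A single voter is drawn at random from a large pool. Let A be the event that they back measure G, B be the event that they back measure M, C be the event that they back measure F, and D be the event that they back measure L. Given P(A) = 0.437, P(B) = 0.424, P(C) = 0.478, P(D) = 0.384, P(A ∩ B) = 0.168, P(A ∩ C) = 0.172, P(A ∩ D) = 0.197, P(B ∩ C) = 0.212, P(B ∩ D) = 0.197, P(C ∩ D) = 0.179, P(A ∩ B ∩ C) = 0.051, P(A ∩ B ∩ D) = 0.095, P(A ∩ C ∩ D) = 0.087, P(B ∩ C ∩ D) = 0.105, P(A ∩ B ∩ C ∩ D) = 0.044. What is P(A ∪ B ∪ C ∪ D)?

0.892

Using inclusion–exclusion:
P(A ∪ B ∪ C ∪ D) = 0.437 + 0.424 + 0.478 + 0.384 − 0.168 − 0.172 − 0.197 − 0.212 − 0.197 − 0.179 + 0.051 + 0.095 + 0.087 + 0.105 − 0.044 = 0.892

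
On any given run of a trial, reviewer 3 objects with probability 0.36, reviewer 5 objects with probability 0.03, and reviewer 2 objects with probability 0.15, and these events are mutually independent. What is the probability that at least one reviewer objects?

P(none) = (1 − 0.36) × (1 − 0.03) × (1 − 0.15) = 0.64 × 0.97 × 0.85 = 0.52768
P(at least one) = 1 − 0.52768 = 0.47232

0.47232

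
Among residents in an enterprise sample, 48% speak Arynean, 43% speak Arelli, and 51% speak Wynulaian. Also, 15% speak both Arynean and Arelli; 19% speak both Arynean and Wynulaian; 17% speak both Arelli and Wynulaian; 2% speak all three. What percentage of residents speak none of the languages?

Using inclusion–exclusion:
P(at least one) = 48 + 43 + 51 − 15 − 19 − 17 + 2 = 93%
P(none) = 100% − 93% = 7%

7%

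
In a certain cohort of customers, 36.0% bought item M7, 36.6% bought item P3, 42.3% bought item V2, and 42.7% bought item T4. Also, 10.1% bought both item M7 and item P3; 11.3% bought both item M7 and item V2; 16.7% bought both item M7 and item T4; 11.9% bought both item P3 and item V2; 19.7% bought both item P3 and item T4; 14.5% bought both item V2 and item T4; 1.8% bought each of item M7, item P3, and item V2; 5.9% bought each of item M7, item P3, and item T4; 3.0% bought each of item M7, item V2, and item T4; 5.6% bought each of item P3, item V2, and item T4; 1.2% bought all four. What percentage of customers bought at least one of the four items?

88.5%

P(union) = 36.0 + 36.6 + 42.3 + 42.7 − 10.1 − 11.3 − 16.7 − 11.9 − 19.7 − 14.5 + 1.8 + 5.9 + 3.0 + 5.6 − 1.2 = 88.5%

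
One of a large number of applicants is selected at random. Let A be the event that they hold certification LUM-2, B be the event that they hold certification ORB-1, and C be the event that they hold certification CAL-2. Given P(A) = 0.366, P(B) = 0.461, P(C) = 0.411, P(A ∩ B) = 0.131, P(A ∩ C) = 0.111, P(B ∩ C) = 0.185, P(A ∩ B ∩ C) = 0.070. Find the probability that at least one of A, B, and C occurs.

0.881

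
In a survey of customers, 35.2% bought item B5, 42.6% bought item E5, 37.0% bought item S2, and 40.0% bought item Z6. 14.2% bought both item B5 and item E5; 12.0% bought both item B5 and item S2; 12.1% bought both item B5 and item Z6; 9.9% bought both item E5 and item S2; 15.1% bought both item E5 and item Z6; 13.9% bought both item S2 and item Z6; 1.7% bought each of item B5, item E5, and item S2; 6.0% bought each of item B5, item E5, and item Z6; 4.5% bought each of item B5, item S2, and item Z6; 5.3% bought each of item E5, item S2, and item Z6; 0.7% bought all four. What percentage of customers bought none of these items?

5.6%

By inclusion-exclusion,
P(≥1) = 35.2 + 42.6 + 37.0 + 40.0 − 14.2 − 12.0 − 12.1 − 9.9 − 15.1 − 13.9 + 1.7 + 6.0 + 4.5 + 5.3 − 0.7 = 94.4%
P(none) = 100% − 94.4% = 5.6%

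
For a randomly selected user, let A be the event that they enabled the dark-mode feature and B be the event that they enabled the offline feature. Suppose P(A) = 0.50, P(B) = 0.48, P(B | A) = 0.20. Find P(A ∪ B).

0.88

P(A ∩ B) = P(A)·P(B|A) = 0.50 × 0.20 = 0.10
P(A ∪ B) = 0.50 + 0.48 − 0.10 = 0.88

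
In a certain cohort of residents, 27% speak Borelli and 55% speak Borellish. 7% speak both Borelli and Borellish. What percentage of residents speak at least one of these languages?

75%

P(union) = 27 + 55 − 7 = 75%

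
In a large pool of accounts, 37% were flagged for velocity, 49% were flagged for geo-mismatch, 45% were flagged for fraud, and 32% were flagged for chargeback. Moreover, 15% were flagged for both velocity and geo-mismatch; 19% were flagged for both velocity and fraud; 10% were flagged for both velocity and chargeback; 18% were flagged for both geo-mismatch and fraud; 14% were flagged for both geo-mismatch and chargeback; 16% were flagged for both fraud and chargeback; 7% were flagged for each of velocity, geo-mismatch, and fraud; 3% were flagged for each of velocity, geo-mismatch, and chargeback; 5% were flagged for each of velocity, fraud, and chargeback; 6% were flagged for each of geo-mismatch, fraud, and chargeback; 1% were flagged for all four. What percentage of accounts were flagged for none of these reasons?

9%

P(≥1) = 37 + 49 + 45 + 32 − 15 − 19 − 10 − 18 − 14 − 16 + 7 + 3 + 5 + 6 − 1 = 91%
P(none) = 100% − 91% = 9%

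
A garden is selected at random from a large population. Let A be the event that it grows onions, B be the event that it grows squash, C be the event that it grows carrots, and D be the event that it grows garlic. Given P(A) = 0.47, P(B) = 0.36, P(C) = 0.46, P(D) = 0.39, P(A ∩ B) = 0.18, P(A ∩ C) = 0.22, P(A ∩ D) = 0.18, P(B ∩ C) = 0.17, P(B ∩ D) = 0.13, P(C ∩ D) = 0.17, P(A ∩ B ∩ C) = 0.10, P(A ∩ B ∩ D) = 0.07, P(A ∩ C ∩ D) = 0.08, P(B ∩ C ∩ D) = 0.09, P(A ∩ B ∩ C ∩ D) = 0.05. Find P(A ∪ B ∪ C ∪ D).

0.92

P(A ∪ B ∪ C ∪ D) = 0.47 + 0.36 + 0.46 + 0.39 − 0.18 − 0.22 − 0.18 − 0.17 − 0.13 − 0.17 + 0.10 + 0.07 + 0.08 + 0.09 − 0.05 = 0.92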